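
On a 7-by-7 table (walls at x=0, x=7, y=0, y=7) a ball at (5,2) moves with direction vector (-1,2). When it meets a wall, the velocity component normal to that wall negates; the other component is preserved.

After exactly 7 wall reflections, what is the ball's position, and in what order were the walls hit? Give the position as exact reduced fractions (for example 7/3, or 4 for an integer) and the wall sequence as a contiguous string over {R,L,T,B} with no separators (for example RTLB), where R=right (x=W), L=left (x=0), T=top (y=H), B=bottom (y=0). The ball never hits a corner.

Final position: (5/2,7)
Wall sequence: TLBTRBT

1. t=5/2 → T at (5/2,7); v=(-1,-2)
2. t=5/2 → L at (0,2); v=(1,-2)
3. t=1 → B at (1,0); v=(1,2)
4. t=7/2 → T at (9/2,7); v=(1,-2)
5. t=5/2 → R at (7,2); v=(-1,-2)
6. t=1 → B at (6,0); v=(-1,2)
7. t=7/2 → T at (5/2,7); v=(-1,-2)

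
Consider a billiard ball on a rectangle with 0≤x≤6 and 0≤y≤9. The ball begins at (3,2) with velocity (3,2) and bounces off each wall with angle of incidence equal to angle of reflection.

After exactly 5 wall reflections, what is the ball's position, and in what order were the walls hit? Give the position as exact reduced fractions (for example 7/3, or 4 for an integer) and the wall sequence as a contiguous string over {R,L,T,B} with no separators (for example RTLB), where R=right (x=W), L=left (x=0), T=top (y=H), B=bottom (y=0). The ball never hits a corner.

1. t=1 → R at (6,4); v=(-3,2)
2. t=2 → L at (0,8); v=(3,2)
3. t=1/2 → T at (3/2,9); v=(3,-2)
4. t=3/2 → R at (6,6); v=(-3,-2)
5. t=2 → L at (0,2); v=(3,-2)

Final position: (0,2)
Wall sequence: RLTRL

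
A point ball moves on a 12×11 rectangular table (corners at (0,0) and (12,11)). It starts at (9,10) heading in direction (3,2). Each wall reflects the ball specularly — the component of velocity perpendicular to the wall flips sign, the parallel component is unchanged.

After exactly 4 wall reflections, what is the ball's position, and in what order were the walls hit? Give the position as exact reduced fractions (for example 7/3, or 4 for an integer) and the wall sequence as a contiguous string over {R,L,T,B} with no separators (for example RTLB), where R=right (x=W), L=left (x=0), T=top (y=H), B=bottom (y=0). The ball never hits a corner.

1. t=1/2 → T at (21/2,11); v=(3,-2)
2. t=1/2 → R at (12,10); v=(-3,-2)
3. t=4 → L at (0,2); v=(3,-2)
4. t=1 → B at (3,0); v=(3,2)

Final position: (3,0)
Wall sequence: TRLB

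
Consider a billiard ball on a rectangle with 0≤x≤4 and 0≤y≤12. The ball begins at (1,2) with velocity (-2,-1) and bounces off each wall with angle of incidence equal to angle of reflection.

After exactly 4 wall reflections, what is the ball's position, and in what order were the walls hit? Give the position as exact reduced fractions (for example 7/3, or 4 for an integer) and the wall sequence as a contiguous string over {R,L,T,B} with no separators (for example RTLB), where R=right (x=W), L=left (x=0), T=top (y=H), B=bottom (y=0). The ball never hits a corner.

1. t=1/2 → L at (0,3/2); v=(2,-1)
2. t=3/2 → B at (3,0); v=(2,1)
3. t=1/2 → R at (4,1/2); v=(-2,1)
4. t=2 → L at (0,5/2); v=(2,1)

Final position: (0,5/2)
Wall sequence: LBRL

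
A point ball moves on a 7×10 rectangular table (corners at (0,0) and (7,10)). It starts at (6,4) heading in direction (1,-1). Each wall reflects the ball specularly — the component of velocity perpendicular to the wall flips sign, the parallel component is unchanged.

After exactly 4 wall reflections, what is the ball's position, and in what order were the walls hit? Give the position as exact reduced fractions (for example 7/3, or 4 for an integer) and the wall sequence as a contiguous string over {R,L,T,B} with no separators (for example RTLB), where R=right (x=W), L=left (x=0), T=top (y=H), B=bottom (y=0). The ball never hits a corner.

1. t=1 → R at (7,3); v=(-1,-1)
2. t=3 → B at (4,0); v=(-1,1)
3. t=4 → L at (0,4); v=(1,1)
4. t=6 → T at (6,10); v=(1,-1)

Final position: (6,10)
Wall sequence: RBLT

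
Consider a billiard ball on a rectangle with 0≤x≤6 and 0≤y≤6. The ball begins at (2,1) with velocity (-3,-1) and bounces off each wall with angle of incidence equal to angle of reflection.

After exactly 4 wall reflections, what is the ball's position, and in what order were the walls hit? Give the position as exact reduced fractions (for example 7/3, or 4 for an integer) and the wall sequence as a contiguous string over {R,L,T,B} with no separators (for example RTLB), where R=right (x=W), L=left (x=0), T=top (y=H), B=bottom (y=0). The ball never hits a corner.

Final position: (0,11/3)
Wall sequence: LBRL

1. t=2/3 → L at (0,1/3); v=(3,-1)
2. t=1/3 → B at (1,0); v=(3,1)
3. t=5/3 → R at (6,5/3); v=(-3,1)
4. t=2 → L at (0,11/3); v=(3,1)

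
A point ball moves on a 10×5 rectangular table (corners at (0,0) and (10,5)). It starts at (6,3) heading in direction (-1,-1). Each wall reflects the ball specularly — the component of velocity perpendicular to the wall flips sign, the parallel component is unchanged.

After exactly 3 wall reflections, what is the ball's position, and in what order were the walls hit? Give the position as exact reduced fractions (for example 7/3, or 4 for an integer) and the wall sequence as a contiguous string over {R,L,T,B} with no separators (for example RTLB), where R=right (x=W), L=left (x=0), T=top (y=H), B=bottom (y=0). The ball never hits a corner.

1. t=3 → B at (3,0); v=(-1,1)
2. t=3 → L at (0,3); v=(1,1)
3. t=2 → T at (2,5); v=(1,-1)

Final position: (2,5)
Wall sequence: BLT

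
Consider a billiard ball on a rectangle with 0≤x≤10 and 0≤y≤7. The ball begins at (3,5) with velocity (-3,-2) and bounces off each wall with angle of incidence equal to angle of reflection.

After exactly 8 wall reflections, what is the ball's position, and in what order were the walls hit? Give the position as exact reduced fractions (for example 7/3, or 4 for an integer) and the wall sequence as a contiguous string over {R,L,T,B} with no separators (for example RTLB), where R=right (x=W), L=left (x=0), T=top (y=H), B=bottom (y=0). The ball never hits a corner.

Final position: (4,7)
Wall sequence: LBRTLBRT

1. t=1 → L at (0,3); v=(3,-2)
2. t=3/2 → B at (9/2,0); v=(3,2)
3. t=11/6 → R at (10,11/3); v=(-3,2)
4. t=5/3 → T at (5,7); v=(-3,-2)
5. t=5/3 → L at (0,11/3); v=(3,-2)
6. t=11/6 → B at (11/2,0); v=(3,2)
7. t=3/2 → R at (10,3); v=(-3,2)
8. t=2 → T at (4,7); v=(-3,-2)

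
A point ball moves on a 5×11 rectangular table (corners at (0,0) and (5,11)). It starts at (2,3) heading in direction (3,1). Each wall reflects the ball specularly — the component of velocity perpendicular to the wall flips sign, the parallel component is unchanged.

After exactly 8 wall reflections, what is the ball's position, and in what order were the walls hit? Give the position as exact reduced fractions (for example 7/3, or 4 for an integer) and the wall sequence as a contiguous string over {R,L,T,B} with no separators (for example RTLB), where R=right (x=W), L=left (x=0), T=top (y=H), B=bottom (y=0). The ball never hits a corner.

Final position: (5,8)
Wall sequence: RLRLRTLR

1. t=1 → R at (5,4); v=(-3,1)
2. t=5/3 → L at (0,17/3); v=(3,1)
3. t=5/3 → R at (5,22/3); v=(-3,1)
4. t=5/3 → L at (0,9); v=(3,1)
5. t=5/3 → R at (5,32/3); v=(-3,1)
6. t=1/3 → T at (4,11); v=(-3,-1)
7. t=4/3 → L at (0,29/3); v=(3,-1)
8. t=5/3 → R at (5,8); v=(-3,-1)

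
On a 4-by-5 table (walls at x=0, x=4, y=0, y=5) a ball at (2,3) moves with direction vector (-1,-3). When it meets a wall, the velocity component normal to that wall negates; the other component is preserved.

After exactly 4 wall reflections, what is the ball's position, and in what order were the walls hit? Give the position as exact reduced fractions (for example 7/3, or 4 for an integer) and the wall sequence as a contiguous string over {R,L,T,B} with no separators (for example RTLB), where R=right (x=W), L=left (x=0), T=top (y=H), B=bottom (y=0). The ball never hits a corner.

1. t=1 → B at (1,0); v=(-1,3)
2. t=1 → L at (0,3); v=(1,3)
3. t=2/3 → T at (2/3,5); v=(1,-3)
4. t=5/3 → B at (7/3,0); v=(1,3)

Final position: (7/3,0)
Wall sequence: BLTB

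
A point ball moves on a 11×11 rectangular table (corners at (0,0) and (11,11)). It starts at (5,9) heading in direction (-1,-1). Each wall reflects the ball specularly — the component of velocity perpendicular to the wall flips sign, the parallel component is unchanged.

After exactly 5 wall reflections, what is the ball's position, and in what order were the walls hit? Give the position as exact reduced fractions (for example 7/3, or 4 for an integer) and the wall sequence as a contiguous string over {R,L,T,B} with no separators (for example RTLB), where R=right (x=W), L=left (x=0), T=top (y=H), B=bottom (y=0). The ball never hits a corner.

Final position: (0,4)
Wall sequence: LBRTL

1. t=5 → L at (0,4); v=(1,-1)
2. t=4 → B at (4,0); v=(1,1)
3. t=7 → R at (11,7); v=(-1,1)
4. t=4 → T at (7,11); v=(-1,-1)
5. t=7 → L at (0,4); v=(1,-1)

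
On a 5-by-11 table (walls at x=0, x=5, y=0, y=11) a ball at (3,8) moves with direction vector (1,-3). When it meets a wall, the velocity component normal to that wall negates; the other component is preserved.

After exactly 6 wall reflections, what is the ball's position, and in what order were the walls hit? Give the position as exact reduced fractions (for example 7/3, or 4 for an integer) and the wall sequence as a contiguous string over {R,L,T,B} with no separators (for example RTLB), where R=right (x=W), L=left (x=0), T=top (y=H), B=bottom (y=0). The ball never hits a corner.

1. t=2 → R at (5,2); v=(-1,-3)
2. t=2/3 → B at (13/3,0); v=(-1,3)
3. t=11/3 → T at (2/3,11); v=(-1,-3)
4. t=2/3 → L at (0,9); v=(1,-3)
5. t=3 → B at (3,0); v=(1,3)
6. t=2 → R at (5,6); v=(-1,3)

Final position: (5,6)
Wall sequence: RBTLBR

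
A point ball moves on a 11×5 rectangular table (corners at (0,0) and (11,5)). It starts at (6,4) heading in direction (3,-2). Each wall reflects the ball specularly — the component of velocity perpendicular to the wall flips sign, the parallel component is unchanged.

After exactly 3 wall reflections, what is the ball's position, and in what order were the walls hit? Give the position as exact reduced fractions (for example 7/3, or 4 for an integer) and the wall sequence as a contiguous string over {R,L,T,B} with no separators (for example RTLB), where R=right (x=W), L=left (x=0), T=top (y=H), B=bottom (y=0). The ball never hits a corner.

Final position: (5/2,5)
Wall sequence: RBT

1. t=5/3 → R at (11,2/3); v=(-3,-2)
2. t=1/3 → B at (10,0); v=(-3,2)
3. t=5/2 → T at (5/2,5); v=(-3,-2)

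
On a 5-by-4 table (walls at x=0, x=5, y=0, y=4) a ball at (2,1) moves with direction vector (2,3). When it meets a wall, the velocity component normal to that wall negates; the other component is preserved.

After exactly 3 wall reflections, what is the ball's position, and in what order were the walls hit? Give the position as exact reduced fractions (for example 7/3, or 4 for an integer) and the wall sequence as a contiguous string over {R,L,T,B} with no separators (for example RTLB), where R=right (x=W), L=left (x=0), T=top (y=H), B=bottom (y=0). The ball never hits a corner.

1. t=1 → T at (4,4); v=(2,-3)
2. t=1/2 → R at (5,5/2); v=(-2,-3)
3. t=5/6 → B at (10/3,0); v=(-2,3)

Final position: (10/3,0)
Wall sequence: TRB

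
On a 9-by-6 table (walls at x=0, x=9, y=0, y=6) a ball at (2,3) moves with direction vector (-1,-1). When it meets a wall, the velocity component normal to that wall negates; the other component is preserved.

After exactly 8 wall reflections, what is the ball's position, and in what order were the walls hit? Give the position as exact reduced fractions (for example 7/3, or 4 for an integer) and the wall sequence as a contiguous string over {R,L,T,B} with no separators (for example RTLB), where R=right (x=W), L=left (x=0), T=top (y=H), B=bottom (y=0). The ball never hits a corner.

1. t=2 → L at (0,1); v=(1,-1)
2. t=1 → B at (1,0); v=(1,1)
3. t=6 → T at (7,6); v=(1,-1)
4. t=2 → R at (9,4); v=(-1,-1)
5. t=4 → B at (5,0); v=(-1,1)
6. t=5 → L at (0,5); v=(1,1)
7. t=1 → T at (1,6); v=(1,-1)
8. t=6 → B at (7,0); v=(1,1)

Final position: (7,0)
Wall sequence: LBTRBLTB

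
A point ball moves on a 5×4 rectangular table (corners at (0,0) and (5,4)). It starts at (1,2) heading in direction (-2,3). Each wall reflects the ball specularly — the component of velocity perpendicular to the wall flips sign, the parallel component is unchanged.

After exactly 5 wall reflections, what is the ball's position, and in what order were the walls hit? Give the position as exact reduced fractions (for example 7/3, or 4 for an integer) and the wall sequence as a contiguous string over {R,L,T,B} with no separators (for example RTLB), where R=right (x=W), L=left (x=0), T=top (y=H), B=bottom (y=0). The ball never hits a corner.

Final position: (13/3,4)
Wall sequence: LTBRT

1. t=1/2 → L at (0,7/2); v=(2,3)
2. t=1/6 → T at (1/3,4); v=(2,-3)
3. t=4/3 → B at (3,0); v=(2,3)
4. t=1 → R at (5,3); v=(-2,3)
5. t=1/3 → T at (13/3,4); v=(-2,-3)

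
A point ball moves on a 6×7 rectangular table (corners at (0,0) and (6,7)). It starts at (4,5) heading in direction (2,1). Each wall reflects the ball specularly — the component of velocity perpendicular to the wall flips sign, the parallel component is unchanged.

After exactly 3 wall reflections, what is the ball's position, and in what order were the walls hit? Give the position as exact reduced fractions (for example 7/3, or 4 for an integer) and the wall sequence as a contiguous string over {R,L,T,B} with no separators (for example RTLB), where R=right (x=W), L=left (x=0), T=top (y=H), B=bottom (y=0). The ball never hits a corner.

1. t=1 → R at (6,6); v=(-2,1)
2. t=1 → T at (4,7); v=(-2,-1)
3. t=2 → L at (0,5); v=(2,-1)

Final position: (0,5)
Wall sequence: RTL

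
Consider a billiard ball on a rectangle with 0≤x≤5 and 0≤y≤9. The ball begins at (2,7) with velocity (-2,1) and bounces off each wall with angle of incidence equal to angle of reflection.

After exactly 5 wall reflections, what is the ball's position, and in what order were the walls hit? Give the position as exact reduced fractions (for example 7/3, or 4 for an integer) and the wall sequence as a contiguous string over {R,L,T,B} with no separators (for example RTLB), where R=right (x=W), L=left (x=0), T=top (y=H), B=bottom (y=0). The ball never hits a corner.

1. t=1 → L at (0,8); v=(2,1)
2. t=1 → T at (2,9); v=(2,-1)
3. t=3/2 → R at (5,15/2); v=(-2,-1)
4. t=5/2 → L at (0,5); v=(2,-1)
5. t=5/2 → R at (5,5/2); v=(-2,-1)

Final position: (5,5/2)
Wall sequence: LTRLR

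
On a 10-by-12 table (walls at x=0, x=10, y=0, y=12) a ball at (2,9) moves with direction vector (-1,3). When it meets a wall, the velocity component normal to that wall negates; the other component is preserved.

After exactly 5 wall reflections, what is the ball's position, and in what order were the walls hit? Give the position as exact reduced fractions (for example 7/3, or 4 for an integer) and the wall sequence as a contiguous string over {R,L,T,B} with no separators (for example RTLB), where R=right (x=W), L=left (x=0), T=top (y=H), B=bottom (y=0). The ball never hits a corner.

1. t=1 → T at (1,12); v=(-1,-3)
2. t=1 → L at (0,9); v=(1,-3)
3. t=3 → B at (3,0); v=(1,3)
4. t=4 → T at (7,12); v=(1,-3)
5. t=3 → R at (10,3); v=(-1,-3)

Final position: (10,3)
Wall sequence: TLBTR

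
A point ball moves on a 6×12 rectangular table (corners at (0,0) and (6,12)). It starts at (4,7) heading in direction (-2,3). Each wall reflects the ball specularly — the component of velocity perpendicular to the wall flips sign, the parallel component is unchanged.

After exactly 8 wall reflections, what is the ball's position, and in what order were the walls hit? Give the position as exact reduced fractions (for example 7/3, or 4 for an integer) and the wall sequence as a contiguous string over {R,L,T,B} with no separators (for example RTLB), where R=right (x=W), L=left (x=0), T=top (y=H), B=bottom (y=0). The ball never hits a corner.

Final position: (2/3,0)
Wall sequence: TLRBLTRB

1. t=5/3 → T at (2/3,12); v=(-2,-3)
2. t=1/3 → L at (0,11); v=(2,-3)
3. t=3 → R at (6,2); v=(-2,-3)
4. t=2/3 → B at (14/3,0); v=(-2,3)
5. t=7/3 → L at (0,7); v=(2,3)
6. t=5/3 → T at (10/3,12); v=(2,-3)
7. t=4/3 → R at (6,8); v=(-2,-3)
8. t=8/3 → B at (2/3,0); v=(-2,3)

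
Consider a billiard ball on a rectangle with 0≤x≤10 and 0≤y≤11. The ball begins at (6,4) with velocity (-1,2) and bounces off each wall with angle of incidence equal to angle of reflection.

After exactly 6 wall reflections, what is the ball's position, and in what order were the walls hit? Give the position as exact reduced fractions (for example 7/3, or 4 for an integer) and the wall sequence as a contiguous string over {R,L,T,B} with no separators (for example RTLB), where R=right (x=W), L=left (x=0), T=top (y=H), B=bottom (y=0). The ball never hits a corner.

1. t=7/2 → T at (5/2,11); v=(-1,-2)
2. t=5/2 → L at (0,6); v=(1,-2)
3. t=3 → B at (3,0); v=(1,2)
4. t=11/2 → T at (17/2,11); v=(1,-2)
5. t=3/2 → R at (10,8); v=(-1,-2)
6. t=4 → B at (6,0); v=(-1,2)

Final position: (6,0)
Wall sequence: TLBTRB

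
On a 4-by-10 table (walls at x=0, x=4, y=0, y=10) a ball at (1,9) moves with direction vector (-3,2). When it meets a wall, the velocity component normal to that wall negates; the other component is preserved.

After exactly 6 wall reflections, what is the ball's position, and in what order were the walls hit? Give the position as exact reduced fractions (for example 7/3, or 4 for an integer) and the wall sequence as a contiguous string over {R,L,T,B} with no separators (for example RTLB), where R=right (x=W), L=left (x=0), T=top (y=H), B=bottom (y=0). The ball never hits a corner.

1. t=1/3 → L at (0,29/3); v=(3,2)
2. t=1/6 → T at (1/2,10); v=(3,-2)
3. t=7/6 → R at (4,23/3); v=(-3,-2)
4. t=4/3 → L at (0,5); v=(3,-2)
5. t=4/3 → R at (4,7/3); v=(-3,-2)
6. t=7/6 → B at (1/2,0); v=(-3,2)

Final position: (1/2,0)
Wall sequence: LTRLRB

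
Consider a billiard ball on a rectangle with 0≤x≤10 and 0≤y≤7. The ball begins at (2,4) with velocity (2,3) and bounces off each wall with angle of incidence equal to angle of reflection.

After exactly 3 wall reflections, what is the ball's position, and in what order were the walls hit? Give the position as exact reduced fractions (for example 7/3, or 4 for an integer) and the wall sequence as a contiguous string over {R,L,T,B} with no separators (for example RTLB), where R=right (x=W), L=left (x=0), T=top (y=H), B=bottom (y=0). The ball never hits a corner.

1. t=1 → T at (4,7); v=(2,-3)
2. t=7/3 → B at (26/3,0); v=(2,3)
3. t=2/3 → R at (10,2); v=(-2,3)

Final position: (10,2)
Wall sequence: TBR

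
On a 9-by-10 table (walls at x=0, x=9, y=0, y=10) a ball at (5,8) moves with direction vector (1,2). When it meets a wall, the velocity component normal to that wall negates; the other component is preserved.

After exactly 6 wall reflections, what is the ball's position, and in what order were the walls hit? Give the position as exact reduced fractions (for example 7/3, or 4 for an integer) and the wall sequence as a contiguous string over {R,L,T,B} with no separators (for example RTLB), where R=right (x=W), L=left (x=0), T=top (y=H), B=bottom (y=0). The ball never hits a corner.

Final position: (3,0)
Wall sequence: TRBTLB

1. t=1 → T at (6,10); v=(1,-2)
2. t=3 → R at (9,4); v=(-1,-2)
3. t=2 → B at (7,0); v=(-1,2)
4. t=5 → T at (2,10); v=(-1,-2)
5. t=2 → L at (0,6); v=(1,-2)
6. t=3 → B at (3,0); v=(1,2)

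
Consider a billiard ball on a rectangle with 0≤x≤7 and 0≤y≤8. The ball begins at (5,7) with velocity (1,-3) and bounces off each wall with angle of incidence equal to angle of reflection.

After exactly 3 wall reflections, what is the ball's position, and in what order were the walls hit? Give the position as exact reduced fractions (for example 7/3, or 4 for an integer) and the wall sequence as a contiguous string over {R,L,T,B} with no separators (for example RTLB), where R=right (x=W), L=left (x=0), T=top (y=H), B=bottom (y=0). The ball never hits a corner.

1. t=2 → R at (7,1); v=(-1,-3)
2. t=1/3 → B at (20/3,0); v=(-1,3)
3. t=8/3 → T at (4,8); v=(-1,-3)

Final position: (4,8)
Wall sequence: RBT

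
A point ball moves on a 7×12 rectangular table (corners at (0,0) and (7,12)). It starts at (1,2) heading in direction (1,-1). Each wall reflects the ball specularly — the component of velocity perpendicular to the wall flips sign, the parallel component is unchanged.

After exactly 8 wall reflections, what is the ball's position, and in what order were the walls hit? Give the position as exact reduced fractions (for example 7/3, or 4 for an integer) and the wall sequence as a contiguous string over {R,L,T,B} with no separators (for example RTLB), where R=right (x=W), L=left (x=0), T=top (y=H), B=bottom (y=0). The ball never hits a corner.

Final position: (7,8)
Wall sequence: BRLTRBLR

1. t=2 → B at (3,0); v=(1,1)
2. t=4 → R at (7,4); v=(-1,1)
3. t=7 → L at (0,11); v=(1,1)
4. t=1 → T at (1,12); v=(1,-1)
5. t=6 → R at (7,6); v=(-1,-1)
6. t=6 → B at (1,0); v=(-1,1)
7. t=1 → L at (0,1); v=(1,1)
8. t=7 → R at (7,8); v=(-1,1)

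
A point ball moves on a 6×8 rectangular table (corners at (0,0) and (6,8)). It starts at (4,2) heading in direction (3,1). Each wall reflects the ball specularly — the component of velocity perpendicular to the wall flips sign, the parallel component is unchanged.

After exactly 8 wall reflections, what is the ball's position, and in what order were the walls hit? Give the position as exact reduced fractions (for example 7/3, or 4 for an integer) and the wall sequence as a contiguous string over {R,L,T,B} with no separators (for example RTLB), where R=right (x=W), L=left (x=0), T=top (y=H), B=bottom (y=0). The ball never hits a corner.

Final position: (6,4/3)
Wall sequence: RLRTLRLR

1. t=2/3 → R at (6,8/3); v=(-3,1)
2. t=2 → L at (0,14/3); v=(3,1)
3. t=2 → R at (6,20/3); v=(-3,1)
4. t=4/3 → T at (2,8); v=(-3,-1)
5. t=2/3 → L at (0,22/3); v=(3,-1)
6. t=2 → R at (6,16/3); v=(-3,-1)
7. t=2 → L at (0,10/3); v=(3,-1)
8. t=2 → R at (6,4/3); v=(-3,-1)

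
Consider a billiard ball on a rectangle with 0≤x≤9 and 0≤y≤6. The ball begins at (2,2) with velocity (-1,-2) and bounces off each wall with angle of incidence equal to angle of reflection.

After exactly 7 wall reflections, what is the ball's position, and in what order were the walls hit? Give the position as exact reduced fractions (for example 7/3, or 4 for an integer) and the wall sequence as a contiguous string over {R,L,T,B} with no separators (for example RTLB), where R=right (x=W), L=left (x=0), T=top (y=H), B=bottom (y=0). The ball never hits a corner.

Final position: (7,0)
Wall sequence: BLTBTRB

1. t=1 → B at (1,0); v=(-1,2)
2. t=1 → L at (0,2); v=(1,2)
3. t=2 → T at (2,6); v=(1,-2)
4. t=3 → B at (5,0); v=(1,2)
5. t=3 → T at (8,6); v=(1,-2)
6. t=1 → R at (9,4); v=(-1,-2)
7. t=2 → B at (7,0); v=(-1,2)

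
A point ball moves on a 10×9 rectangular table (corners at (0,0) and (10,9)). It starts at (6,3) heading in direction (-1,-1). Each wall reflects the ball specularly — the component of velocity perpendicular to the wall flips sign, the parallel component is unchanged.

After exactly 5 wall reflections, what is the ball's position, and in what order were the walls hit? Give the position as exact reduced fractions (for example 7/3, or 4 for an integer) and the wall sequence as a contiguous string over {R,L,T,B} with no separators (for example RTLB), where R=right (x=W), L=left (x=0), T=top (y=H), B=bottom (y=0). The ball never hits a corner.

Final position: (5,0)
Wall sequence: BLTRB

1. t=3 → B at (3,0); v=(-1,1)
2. t=3 → L at (0,3); v=(1,1)
3. t=6 → T at (6,9); v=(1,-1)
4. t=4 → R at (10,5); v=(-1,-1)
5. t=5 → B at (5,0); v=(-1,1)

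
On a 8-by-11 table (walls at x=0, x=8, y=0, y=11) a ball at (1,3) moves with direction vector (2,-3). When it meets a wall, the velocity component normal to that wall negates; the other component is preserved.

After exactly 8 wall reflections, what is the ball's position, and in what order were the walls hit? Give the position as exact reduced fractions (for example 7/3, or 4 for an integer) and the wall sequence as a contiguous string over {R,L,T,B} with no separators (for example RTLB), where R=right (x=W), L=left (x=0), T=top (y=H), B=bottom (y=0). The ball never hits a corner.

Final position: (0,1/2)
Wall sequence: BRTLBRTL

1. t=1 → B at (3,0); v=(2,3)
2. t=5/2 → R at (8,15/2); v=(-2,3)
3. t=7/6 → T at (17/3,11); v=(-2,-3)
4. t=17/6 → L at (0,5/2); v=(2,-3)
5. t=5/6 → B at (5/3,0); v=(2,3)
6. t=19/6 → R at (8,19/2); v=(-2,3)
7. t=1/2 → T at (7,11); v=(-2,-3)
8. t=7/2 → L at (0,1/2); v=(2,-3)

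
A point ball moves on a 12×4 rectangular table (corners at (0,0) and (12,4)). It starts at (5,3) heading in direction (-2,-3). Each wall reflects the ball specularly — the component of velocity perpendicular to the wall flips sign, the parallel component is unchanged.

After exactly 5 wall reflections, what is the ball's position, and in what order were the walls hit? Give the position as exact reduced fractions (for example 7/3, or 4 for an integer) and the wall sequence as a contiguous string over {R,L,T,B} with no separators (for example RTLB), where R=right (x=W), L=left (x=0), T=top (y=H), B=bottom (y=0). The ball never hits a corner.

1. t=1 → B at (3,0); v=(-2,3)
2. t=4/3 → T at (1/3,4); v=(-2,-3)
3. t=1/6 → L at (0,7/2); v=(2,-3)
4. t=7/6 → B at (7/3,0); v=(2,3)
5. t=4/3 → T at (5,4); v=(2,-3)

Final position: (5,4)
Wall sequence: BTLBT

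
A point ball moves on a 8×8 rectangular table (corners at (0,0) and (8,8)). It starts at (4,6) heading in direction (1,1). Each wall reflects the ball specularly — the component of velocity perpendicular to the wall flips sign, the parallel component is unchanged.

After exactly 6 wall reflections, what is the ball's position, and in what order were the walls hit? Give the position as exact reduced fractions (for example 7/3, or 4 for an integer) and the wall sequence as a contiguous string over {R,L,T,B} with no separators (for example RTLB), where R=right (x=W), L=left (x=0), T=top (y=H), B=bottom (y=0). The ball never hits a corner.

Final position: (8,6)
Wall sequence: TRBLTR

1. t=2 → T at (6,8); v=(1,-1)
2. t=2 → R at (8,6); v=(-1,-1)
3. t=6 → B at (2,0); v=(-1,1)
4. t=2 → L at (0,2); v=(1,1)
5. t=6 → T at (6,8); v=(1,-1)
6. t=2 → R at (8,6); v=(-1,-1)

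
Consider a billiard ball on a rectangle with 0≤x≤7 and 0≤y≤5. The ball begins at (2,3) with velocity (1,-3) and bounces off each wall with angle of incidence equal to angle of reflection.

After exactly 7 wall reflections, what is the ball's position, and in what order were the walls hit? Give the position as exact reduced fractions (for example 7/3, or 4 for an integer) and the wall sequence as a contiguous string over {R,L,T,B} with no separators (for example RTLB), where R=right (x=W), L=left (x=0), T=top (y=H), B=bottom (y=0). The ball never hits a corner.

1. t=1 → B at (3,0); v=(1,3)
2. t=5/3 → T at (14/3,5); v=(1,-3)
3. t=5/3 → B at (19/3,0); v=(1,3)
4. t=2/3 → R at (7,2); v=(-1,3)
5. t=1 → T at (6,5); v=(-1,-3)
6. t=5/3 → B at (13/3,0); v=(-1,3)
7. t=5/3 → T at (8/3,5); v=(-1,-3)

Final position: (8/3,5)
Wall sequence: BTBRTBT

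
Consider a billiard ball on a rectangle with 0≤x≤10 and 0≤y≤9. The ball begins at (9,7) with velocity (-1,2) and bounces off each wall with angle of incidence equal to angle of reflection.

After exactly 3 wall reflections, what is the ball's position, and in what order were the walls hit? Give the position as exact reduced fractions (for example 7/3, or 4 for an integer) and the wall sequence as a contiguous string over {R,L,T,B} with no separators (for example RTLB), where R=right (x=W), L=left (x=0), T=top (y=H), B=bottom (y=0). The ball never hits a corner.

1. t=1 → T at (8,9); v=(-1,-2)
2. t=9/2 → B at (7/2,0); v=(-1,2)
3. t=7/2 → L at (0,7); v=(1,2)

Final position: (0,7)
Wall sequence: TBL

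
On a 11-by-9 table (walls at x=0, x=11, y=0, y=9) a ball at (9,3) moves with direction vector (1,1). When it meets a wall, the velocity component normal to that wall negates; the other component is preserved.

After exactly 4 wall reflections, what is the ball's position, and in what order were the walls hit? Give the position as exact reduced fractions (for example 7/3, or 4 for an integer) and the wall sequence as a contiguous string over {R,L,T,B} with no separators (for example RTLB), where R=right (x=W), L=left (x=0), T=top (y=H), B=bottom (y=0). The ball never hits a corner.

Final position: (2,0)
Wall sequence: RTLB

1. t=2 → R at (11,5); v=(-1,1)
2. t=4 → T at (7,9); v=(-1,-1)
3. t=7 → L at (0,2); v=(1,-1)
4. t=2 → B at (2,0); v=(1,1)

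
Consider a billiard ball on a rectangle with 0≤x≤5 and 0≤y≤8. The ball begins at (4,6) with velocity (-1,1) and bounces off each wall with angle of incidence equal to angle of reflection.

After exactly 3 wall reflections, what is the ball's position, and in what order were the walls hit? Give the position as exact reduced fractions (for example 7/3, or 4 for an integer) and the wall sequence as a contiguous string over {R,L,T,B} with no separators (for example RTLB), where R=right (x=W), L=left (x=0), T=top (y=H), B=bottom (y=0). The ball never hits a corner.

Final position: (5,1)
Wall sequence: TLR

1. t=2 → T at (2,8); v=(-1,-1)
2. t=2 → L at (0,6); v=(1,-1)
3. t=5 → R at (5,1); v=(-1,-1)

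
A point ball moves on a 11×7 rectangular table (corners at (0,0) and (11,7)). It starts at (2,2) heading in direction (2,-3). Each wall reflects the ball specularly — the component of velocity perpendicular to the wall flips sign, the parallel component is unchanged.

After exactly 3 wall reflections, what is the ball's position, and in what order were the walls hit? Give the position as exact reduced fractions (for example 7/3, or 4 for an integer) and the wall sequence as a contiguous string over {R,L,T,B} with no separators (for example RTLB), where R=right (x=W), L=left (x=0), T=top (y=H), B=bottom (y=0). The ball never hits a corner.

1. t=2/3 → B at (10/3,0); v=(2,3)
2. t=7/3 → T at (8,7); v=(2,-3)
3. t=3/2 → R at (11,5/2); v=(-2,-3)

Final position: (11,5/2)
Wall sequence: BTR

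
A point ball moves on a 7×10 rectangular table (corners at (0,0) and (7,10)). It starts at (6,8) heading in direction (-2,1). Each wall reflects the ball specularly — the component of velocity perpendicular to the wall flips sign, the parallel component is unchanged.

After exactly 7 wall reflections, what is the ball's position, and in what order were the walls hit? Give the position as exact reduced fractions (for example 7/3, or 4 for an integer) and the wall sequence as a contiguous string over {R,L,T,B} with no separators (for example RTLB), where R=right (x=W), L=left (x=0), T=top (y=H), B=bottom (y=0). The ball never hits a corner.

Final position: (0,5)
Wall sequence: TLRLBRL

1. t=2 → T at (2,10); v=(-2,-1)
2. t=1 → L at (0,9); v=(2,-1)
3. t=7/2 → R at (7,11/2); v=(-2,-1)
4. t=7/2 → L at (0,2); v=(2,-1)
5. t=2 → B at (4,0); v=(2,1)
6. t=3/2 → R at (7,3/2); v=(-2,1)
7. t=7/2 → L at (0,5); v=(2,1)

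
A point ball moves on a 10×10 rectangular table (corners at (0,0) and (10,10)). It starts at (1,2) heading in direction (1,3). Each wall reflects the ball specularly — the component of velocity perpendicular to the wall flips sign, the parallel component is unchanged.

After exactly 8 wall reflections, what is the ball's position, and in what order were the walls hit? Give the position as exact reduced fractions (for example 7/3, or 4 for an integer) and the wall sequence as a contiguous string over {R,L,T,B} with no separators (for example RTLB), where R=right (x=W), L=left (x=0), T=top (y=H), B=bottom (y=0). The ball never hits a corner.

Final position: (1/3,0)
Wall sequence: TBRTBTLB

1. t=8/3 → T at (11/3,10); v=(1,-3)
2. t=10/3 → B at (7,0); v=(1,3)
3. t=3 → R at (10,9); v=(-1,3)
4. t=1/3 → T at (29/3,10); v=(-1,-3)
5. t=10/3 → B at (19/3,0); v=(-1,3)
6. t=10/3 → T at (3,10); v=(-1,-3)
7. t=3 → L at (0,1); v=(1,-3)
8. t=1/3 → B at (1/3,0); v=(1,3)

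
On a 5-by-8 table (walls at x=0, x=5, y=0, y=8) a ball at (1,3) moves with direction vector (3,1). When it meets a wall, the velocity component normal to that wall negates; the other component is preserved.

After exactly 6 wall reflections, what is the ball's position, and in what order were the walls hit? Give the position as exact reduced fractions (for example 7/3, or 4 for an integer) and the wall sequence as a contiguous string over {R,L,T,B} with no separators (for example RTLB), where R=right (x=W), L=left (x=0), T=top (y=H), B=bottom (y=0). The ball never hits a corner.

1. t=4/3 → R at (5,13/3); v=(-3,1)
2. t=5/3 → L at (0,6); v=(3,1)
3. t=5/3 → R at (5,23/3); v=(-3,1)
4. t=1/3 → T at (4,8); v=(-3,-1)
5. t=4/3 → L at (0,20/3); v=(3,-1)
6. t=5/3 → R at (5,5); v=(-3,-1)

Final position: (5,5)
Wall sequence: RLRTLR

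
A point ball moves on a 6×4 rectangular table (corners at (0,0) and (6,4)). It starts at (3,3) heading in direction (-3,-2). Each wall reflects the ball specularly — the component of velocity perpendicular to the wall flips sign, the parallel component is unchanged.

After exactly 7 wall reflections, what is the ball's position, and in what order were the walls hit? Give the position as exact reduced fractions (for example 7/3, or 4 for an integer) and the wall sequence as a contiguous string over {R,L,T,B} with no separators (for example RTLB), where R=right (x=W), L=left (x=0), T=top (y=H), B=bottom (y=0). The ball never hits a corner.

1. t=1 → L at (0,1); v=(3,-2)
2. t=1/2 → B at (3/2,0); v=(3,2)
3. t=3/2 → R at (6,3); v=(-3,2)
4. t=1/2 → T at (9/2,4); v=(-3,-2)
5. t=3/2 → L at (0,1); v=(3,-2)
6. t=1/2 → B at (3/2,0); v=(3,2)
7. t=3/2 → R at (6,3); v=(-3,2)

Final position: (6,3)
Wall sequence: LBRTLBR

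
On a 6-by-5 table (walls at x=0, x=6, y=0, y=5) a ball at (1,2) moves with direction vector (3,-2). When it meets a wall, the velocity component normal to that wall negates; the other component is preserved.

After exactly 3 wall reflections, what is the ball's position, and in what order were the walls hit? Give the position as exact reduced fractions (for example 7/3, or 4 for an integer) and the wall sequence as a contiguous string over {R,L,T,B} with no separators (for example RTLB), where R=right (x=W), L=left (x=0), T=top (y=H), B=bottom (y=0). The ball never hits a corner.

Final position: (1/2,5)
Wall sequence: BRT

1. t=1 → B at (4,0); v=(3,2)
2. t=2/3 → R at (6,4/3); v=(-3,2)
3. t=11/6 → T at (1/2,5); v=(-3,-2)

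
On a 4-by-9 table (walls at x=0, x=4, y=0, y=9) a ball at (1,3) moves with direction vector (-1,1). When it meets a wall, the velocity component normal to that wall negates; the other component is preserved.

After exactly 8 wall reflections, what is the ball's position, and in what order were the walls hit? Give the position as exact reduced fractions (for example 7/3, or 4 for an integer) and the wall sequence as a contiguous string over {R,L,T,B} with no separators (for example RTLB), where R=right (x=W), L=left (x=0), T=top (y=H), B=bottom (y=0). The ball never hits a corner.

1. t=1 → L at (0,4); v=(1,1)
2. t=4 → R at (4,8); v=(-1,1)
3. t=1 → T at (3,9); v=(-1,-1)
4. t=3 → L at (0,6); v=(1,-1)
5. t=4 → R at (4,2); v=(-1,-1)
6. t=2 → B at (2,0); v=(-1,1)
7. t=2 → L at (0,2); v=(1,1)
8. t=4 → R at (4,6); v=(-1,1)

Final position: (4,6)
Wall sequence: LRTLRBLR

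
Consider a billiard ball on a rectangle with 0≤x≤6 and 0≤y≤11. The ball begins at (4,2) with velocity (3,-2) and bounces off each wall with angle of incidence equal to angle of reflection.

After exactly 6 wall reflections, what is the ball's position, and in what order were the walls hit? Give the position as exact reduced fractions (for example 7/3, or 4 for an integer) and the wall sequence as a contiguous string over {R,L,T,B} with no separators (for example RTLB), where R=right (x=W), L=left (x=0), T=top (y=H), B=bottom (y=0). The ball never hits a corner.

Final position: (0,32/3)
Wall sequence: RBLRTL

1. t=2/3 → R at (6,2/3); v=(-3,-2)
2. t=1/3 → B at (5,0); v=(-3,2)
3. t=5/3 → L at (0,10/3); v=(3,2)
4. t=2 → R at (6,22/3); v=(-3,2)
5. t=11/6 → T at (1/2,11); v=(-3,-2)
6. t=1/6 → L at (0,32/3); v=(3,-2)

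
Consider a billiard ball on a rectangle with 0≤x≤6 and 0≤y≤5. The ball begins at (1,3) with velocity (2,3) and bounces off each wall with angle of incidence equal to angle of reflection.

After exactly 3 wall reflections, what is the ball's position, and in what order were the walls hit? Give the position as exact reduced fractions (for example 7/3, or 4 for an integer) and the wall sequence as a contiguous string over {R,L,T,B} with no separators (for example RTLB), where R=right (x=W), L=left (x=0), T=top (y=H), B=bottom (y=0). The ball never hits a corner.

1. t=2/3 → T at (7/3,5); v=(2,-3)
2. t=5/3 → B at (17/3,0); v=(2,3)
3. t=1/6 → R at (6,1/2); v=(-2,3)

Final position: (6,1/2)
Wall sequence: TBR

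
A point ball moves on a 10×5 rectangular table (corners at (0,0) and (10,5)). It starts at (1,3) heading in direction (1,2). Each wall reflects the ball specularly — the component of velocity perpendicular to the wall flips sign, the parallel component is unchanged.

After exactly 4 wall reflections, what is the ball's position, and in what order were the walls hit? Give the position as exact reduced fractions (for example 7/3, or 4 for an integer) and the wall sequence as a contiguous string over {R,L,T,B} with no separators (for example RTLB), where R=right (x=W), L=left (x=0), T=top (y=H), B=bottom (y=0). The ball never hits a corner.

1. t=1 → T at (2,5); v=(1,-2)
2. t=5/2 → B at (9/2,0); v=(1,2)
3. t=5/2 → T at (7,5); v=(1,-2)
4. t=5/2 → B at (19/2,0); v=(1,2)

Final position: (19/2,0)
Wall sequence: TBTB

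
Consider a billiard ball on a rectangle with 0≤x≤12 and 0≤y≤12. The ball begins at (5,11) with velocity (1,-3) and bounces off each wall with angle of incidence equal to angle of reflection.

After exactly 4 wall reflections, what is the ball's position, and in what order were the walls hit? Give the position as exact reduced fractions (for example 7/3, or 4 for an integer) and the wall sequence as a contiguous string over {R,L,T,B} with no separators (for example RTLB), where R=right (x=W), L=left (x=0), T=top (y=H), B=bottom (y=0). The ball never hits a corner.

Final position: (22/3,0)
Wall sequence: BRTB

1. t=11/3 → B at (26/3,0); v=(1,3)
2. t=10/3 → R at (12,10); v=(-1,3)
3. t=2/3 → T at (34/3,12); v=(-1,-3)
4. t=4 → B at (22/3,0); v=(-1,3)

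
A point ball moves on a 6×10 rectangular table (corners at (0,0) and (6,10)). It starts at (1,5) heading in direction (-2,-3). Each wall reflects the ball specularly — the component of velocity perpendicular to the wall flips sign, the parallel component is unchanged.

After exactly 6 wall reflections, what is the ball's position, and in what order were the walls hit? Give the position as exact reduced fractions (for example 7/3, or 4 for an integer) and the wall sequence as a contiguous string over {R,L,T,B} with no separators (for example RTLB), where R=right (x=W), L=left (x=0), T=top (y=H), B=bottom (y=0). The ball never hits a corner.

Final position: (11/3,0)
Wall sequence: LBRTLB

1. t=1/2 → L at (0,7/2); v=(2,-3)
2. t=7/6 → B at (7/3,0); v=(2,3)
3. t=11/6 → R at (6,11/2); v=(-2,3)
4. t=3/2 → T at (3,10); v=(-2,-3)
5. t=3/2 → L at (0,11/2); v=(2,-3)
6. t=11/6 → B at (11/3,0); v=(2,3)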